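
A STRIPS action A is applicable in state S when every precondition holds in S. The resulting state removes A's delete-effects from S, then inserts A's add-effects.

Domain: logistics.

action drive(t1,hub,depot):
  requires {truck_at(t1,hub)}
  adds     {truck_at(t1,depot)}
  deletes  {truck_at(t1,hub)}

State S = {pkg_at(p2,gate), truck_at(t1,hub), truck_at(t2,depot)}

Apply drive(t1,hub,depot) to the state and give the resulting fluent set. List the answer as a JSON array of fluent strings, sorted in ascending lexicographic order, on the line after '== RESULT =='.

Compute (S \ del) ∪ add:
  pre ⊆ S: {truck_at(t1,hub)} ⊆ S  — applicable
  S \ del = {pkg_at(p2,gate), truck_at(t2,depot)}
  ∪ add   = {pkg_at(p2,gate), truck_at(t1,depot), truck_at(t2,depot)}

== RESULT ==
["pkg_at(p2,gate)", "truck_at(t1,depot)", "truck_at(t2,depot)"]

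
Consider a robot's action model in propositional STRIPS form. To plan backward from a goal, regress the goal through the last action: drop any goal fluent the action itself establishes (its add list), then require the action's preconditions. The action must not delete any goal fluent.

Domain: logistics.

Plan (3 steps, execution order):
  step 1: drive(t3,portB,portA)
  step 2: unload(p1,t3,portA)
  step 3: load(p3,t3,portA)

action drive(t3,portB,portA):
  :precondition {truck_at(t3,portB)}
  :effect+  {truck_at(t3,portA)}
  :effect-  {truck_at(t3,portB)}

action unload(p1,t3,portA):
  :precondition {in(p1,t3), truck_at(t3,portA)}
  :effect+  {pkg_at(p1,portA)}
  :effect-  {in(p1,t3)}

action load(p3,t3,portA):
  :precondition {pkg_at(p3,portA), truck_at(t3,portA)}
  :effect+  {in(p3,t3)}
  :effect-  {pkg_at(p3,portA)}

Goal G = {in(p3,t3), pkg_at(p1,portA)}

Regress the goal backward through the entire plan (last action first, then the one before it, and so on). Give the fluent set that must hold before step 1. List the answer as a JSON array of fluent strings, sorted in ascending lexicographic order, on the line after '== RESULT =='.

Regress step by step:
  through step 3 (load(p3,t3,portA)): drop {in(p3,t3)}, keep {pkg_at(p1,portA)}, require {pkg_at(p3,portA), truck_at(t3,portA)}
    → {pkg_at(p1,portA), pkg_at(p3,portA), truck_at(t3,portA)}
  through step 2 (unload(p1,t3,portA)): drop {pkg_at(p1,portA)}, keep {pkg_at(p3,portA), truck_at(t3,portA)}, require {in(p1,t3), truck_at(t3,portA)}
    → {in(p1,t3), pkg_at(p3,portA), truck_at(t3,portA)}
  through step 1 (drive(t3,portB,portA)): drop {truck_at(t3,portA)}, keep {in(p1,t3), pkg_at(p3,portA)}, require {truck_at(t3,portB)}
    → {in(p1,t3), pkg_at(p3,portA), truck_at(t3,portB)}

== RESULT ==
["in(p1,t3)", "pkg_at(p3,portA)", "truck_at(t3,portB)"]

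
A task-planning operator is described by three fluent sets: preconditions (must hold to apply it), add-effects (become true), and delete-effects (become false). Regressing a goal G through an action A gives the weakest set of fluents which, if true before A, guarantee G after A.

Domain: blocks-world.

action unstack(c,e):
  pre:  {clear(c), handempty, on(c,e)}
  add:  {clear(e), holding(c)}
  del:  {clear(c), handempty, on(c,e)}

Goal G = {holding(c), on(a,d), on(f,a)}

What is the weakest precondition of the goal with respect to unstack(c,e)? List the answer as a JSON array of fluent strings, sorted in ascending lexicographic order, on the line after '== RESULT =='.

Compute (G \ add) ∪ pre:
  G ∩ del = {}  (empty — regression defined)
  G \ add = {holding(c), on(a,d), on(f,a)} \ {clear(e), holding(c)} = {on(a,d), on(f,a)}
  ∪ pre   = {on(a,d), on(f,a)} ∪ {clear(c), handempty, on(c,e)}
          = {clear(c), handempty, on(a,d), on(c,e), on(f,a)}

== RESULT ==
["clear(c)", "handempty", "on(a,d)", "on(c,e)", "on(f,a)"]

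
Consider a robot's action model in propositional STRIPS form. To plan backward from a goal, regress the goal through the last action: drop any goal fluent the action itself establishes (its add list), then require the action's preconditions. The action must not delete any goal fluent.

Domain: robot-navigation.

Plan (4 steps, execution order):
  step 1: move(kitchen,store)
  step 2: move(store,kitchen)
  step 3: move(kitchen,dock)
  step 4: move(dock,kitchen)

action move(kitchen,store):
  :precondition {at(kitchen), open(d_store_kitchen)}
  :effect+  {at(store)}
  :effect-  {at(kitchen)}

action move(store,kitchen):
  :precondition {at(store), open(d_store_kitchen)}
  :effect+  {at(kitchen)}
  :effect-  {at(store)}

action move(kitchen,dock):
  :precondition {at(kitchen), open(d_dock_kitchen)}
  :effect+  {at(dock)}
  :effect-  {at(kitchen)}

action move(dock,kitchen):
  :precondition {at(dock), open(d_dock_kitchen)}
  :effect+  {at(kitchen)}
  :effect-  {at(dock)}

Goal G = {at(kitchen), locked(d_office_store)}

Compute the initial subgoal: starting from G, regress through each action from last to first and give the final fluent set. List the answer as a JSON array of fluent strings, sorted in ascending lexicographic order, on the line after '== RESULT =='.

Regress step by step:
  through step 4 (move(dock,kitchen)): drop {at(kitchen)}, keep {locked(d_office_store)}, require {at(dock), open(d_dock_kitchen)}
    → {at(dock), locked(d_office_store), open(d_dock_kitchen)}
  through step 3 (move(kitchen,dock)): drop {at(dock)}, keep {locked(d_office_store), open(d_dock_kitchen)}, require {at(kitchen), open(d_dock_kitchen)}
    → {at(kitchen), locked(d_office_store), open(d_dock_kitchen)}
  through step 2 (move(store,kitchen)): drop {at(kitchen)}, keep {locked(d_office_store), open(d_dock_kitchen)}, require {at(store), open(d_store_kitchen)}
    → {at(store), locked(d_office_store), open(d_dock_kitchen), open(d_store_kitchen)}
  through step 1 (move(kitchen,store)): drop {at(store)}, keep {locked(d_office_store), open(d_dock_kitchen), open(d_store_kitchen)}, require {at(kitchen), open(d_store_kitchen)}
    → {at(kitchen), locked(d_office_store), open(d_dock_kitchen), open(d_store_kitchen)}

== RESULT ==
["at(kitchen)", "locked(d_office_store)", "open(d_dock_kitchen)", "open(d_store_kitchen)"]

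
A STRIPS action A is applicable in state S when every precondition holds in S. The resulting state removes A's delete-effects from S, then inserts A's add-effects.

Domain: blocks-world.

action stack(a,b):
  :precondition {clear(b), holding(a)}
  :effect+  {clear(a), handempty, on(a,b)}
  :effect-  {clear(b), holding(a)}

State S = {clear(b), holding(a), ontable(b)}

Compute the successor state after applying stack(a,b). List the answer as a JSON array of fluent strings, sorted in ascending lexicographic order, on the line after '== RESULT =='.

Compute (S \ del) ∪ add:
  pre ⊆ S: {clear(b), holding(a)} ⊆ S  — applicable
  S \ del = {ontable(b)}
  ∪ add   = {clear(a), handempty, on(a,b), ontable(b)}

== RESULT ==
["clear(a)", "handempty", "on(a,b)", "ontable(b)"]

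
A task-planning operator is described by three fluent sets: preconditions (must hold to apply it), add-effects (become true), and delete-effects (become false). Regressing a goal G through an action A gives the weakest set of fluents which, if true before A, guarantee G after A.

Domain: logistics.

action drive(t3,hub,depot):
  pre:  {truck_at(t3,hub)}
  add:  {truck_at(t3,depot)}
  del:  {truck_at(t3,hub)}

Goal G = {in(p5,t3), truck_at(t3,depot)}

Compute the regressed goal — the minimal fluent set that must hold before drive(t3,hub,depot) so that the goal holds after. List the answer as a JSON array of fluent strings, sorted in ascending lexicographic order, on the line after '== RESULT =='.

Compute (G \ add) ∪ pre:
  G ∩ del = {}  (empty — regression defined)
  G \ add = {in(p5,t3), truck_at(t3,depot)} \ {truck_at(t3,depot)} = {in(p5,t3)}
  ∪ pre   = {in(p5,t3)} ∪ {truck_at(t3,hub)}
          = {in(p5,t3), truck_at(t3,hub)}

== RESULT ==
["in(p5,t3)", "truck_at(t3,hub)"]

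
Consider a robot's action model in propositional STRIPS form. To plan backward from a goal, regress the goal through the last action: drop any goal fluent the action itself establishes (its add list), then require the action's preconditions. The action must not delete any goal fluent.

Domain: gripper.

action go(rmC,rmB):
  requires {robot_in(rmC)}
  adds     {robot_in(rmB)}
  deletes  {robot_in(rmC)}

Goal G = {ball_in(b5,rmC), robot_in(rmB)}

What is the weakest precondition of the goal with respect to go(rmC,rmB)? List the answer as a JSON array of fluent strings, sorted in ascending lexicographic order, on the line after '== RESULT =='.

Regress:
  G ∩ del = {}  (empty — regression defined)
  G \ add = {ball_in(b5,rmC), robot_in(rmB)} \ {robot_in(rmB)} = {ball_in(b5,rmC)}
  ∪ pre   = {ball_in(b5,rmC)} ∪ {robot_in(rmC)}
          = {ball_in(b5,rmC), robot_in(rmC)}

== RESULT ==
["ball_in(b5,rmC)", "robot_in(rmC)"]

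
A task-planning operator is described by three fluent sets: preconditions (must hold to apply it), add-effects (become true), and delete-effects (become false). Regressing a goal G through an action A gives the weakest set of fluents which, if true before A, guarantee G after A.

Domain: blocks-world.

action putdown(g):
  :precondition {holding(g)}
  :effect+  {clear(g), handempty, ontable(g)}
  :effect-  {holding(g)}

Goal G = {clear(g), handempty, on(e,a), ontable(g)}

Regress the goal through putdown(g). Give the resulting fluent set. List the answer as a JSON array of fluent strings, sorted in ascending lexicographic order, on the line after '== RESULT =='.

Regress:
  G ∩ del = {}  (empty — regression defined)
  G \ add = {clear(g), handempty, on(e,a), ontable(g)} \ {clear(g), handempty, ontable(g)} = {on(e,a)}
  ∪ pre   = {on(e,a)} ∪ {holding(g)}
          = {holding(g), on(e,a)}

== RESULT ==
["holding(g)", "on(e,a)"]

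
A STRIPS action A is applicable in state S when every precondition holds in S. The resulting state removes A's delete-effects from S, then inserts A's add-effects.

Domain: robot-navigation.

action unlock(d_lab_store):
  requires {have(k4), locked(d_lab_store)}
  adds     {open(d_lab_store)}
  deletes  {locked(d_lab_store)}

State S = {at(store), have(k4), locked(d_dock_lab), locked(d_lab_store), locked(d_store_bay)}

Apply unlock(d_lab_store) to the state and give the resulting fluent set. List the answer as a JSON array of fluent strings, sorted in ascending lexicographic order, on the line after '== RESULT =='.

Progress:
  pre ⊆ S: {have(k4), locked(d_lab_store)} ⊆ S  — applicable
  S \ del = {at(store), have(k4), locked(d_dock_lab), locked(d_store_bay)}
  ∪ add   = {at(store), have(k4), locked(d_dock_lab), locked(d_store_bay), open(d_lab_store)}

== RESULT ==
["at(store)", "have(k4)", "locked(d_dock_lab)", "locked(d_store_bay)", "open(d_lab_store)"]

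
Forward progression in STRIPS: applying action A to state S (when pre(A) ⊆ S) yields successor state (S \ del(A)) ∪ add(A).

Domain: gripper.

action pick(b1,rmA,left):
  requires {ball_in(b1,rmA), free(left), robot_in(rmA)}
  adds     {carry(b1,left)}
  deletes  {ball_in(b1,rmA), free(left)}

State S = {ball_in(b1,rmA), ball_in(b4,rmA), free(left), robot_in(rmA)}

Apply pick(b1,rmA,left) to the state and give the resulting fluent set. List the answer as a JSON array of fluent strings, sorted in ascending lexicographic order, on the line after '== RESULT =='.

Compute (S \ del) ∪ add:
  pre ⊆ S: {ball_in(b1,rmA), free(left), robot_in(rmA)} ⊆ S  — applicable
  S \ del = {ball_in(b4,rmA), robot_in(rmA)}
  ∪ add   = {ball_in(b4,rmA), carry(b1,left), robot_in(rmA)}

== RESULT ==
["ball_in(b4,rmA)", "carry(b1,left)", "robot_in(rmA)"]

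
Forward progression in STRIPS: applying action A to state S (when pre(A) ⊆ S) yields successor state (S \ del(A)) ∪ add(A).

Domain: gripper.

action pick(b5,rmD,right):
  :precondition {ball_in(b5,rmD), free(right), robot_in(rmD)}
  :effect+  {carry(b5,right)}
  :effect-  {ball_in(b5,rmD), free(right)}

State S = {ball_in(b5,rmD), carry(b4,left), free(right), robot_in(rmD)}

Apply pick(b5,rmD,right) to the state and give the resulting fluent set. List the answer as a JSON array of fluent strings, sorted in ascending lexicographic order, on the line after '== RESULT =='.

Progress:
  pre ⊆ S: {ball_in(b5,rmD), free(right), robot_in(rmD)} ⊆ S  — applicable
  S \ del = {carry(b4,left), robot_in(rmD)}
  ∪ add   = {carry(b4,left), carry(b5,right), robot_in(rmD)}

== RESULT ==
["carry(b4,left)", "carry(b5,right)", "robot_in(rmD)"]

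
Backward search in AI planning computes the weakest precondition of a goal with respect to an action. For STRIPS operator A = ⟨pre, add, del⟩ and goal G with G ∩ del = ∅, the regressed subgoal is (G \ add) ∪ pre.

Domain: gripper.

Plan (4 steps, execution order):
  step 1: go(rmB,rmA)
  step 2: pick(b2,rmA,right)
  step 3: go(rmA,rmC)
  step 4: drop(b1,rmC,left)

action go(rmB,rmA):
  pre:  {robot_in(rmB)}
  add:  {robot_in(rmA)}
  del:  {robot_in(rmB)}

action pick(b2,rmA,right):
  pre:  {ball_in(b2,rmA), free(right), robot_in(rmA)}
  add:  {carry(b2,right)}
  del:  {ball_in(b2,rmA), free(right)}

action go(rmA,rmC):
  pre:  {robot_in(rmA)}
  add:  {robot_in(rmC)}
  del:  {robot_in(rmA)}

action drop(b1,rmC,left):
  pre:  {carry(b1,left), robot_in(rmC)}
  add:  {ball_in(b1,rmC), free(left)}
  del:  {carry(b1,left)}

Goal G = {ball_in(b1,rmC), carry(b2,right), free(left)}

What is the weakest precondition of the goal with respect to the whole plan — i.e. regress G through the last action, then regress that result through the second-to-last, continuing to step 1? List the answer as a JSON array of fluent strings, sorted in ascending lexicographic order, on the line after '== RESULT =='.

Regress step by step:
  through step 4 (drop(b1,rmC,left)): drop {ball_in(b1,rmC), free(left)}, keep {carry(b2,right)}, require {carry(b1,left), robot_in(rmC)}
    → {carry(b1,left), carry(b2,right), robot_in(rmC)}
  through step 3 (go(rmA,rmC)): drop {robot_in(rmC)}, keep {carry(b1,left), carry(b2,right)}, require {robot_in(rmA)}
    → {carry(b1,left), carry(b2,right), robot_in(rmA)}
  through step 2 (pick(b2,rmA,right)): drop {carry(b2,right)}, keep {carry(b1,left), robot_in(rmA)}, require {ball_in(b2,rmA), free(right), robot_in(rmA)}
    → {ball_in(b2,rmA), carry(b1,left), free(right), robot_in(rmA)}
  through step 1 (go(rmB,rmA)): drop {robot_in(rmA)}, keep {ball_in(b2,rmA), carry(b1,left), free(right)}, require {robot_in(rmB)}
    → {ball_in(b2,rmA), carry(b1,left), free(right), robot_in(rmB)}

== RESULT ==
["ball_in(b2,rmA)", "carry(b1,left)", "free(right)", "robot_in(rmB)"]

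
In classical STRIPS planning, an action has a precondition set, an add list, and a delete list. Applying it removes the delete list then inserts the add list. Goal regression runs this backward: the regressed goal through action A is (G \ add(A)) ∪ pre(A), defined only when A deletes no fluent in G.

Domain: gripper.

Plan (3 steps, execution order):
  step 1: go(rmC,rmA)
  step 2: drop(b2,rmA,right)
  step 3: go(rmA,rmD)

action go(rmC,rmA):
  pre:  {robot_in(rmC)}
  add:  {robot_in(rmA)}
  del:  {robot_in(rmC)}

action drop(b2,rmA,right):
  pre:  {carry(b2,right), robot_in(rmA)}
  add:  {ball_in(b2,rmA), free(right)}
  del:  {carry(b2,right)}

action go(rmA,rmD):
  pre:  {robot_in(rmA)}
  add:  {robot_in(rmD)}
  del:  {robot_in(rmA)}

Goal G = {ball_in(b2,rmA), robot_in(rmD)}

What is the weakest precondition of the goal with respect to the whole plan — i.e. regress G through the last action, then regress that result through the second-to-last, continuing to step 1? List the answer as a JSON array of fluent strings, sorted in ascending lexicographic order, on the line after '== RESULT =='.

Regress step by step:
  through step 3 (go(rmA,rmD)): drop {robot_in(rmD)}, keep {ball_in(b2,rmA)}, require {robot_in(rmA)}
    → {ball_in(b2,rmA), robot_in(rmA)}
  through step 2 (drop(b2,rmA,right)): drop {ball_in(b2,rmA)}, keep {robot_in(rmA)}, require {carry(b2,right), robot_in(rmA)}
    → {carry(b2,right), robot_in(rmA)}
  through step 1 (go(rmC,rmA)): drop {robot_in(rmA)}, keep {carry(b2,right)}, require {robot_in(rmC)}
    → {carry(b2,right), robot_in(rmC)}

== RESULT ==
["carry(b2,right)", "robot_in(rmC)"]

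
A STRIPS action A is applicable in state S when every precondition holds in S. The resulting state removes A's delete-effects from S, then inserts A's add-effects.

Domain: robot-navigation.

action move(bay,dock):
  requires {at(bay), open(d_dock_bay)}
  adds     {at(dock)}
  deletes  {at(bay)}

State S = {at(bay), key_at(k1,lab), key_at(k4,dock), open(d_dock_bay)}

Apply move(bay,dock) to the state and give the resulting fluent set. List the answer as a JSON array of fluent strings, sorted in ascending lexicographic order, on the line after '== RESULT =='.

Compute (S \ del) ∪ add:
  pre ⊆ S: {at(bay), open(d_dock_bay)} ⊆ S  — applicable
  S \ del = {key_at(k1,lab), key_at(k4,dock), open(d_dock_bay)}
  ∪ add   = {at(dock), key_at(k1,lab), key_at(k4,dock), open(d_dock_bay)}

== RESULT ==
["at(dock)", "key_at(k1,lab)", "key_at(k4,dock)", "open(d_dock_bay)"]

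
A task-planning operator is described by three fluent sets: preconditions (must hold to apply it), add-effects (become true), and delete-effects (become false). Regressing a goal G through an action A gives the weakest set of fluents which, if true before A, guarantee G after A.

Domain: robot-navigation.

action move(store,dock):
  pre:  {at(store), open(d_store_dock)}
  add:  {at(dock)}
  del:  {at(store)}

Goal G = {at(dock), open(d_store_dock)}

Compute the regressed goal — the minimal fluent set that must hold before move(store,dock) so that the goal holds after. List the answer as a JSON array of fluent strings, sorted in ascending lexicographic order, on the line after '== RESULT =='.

Compute (G \ add) ∪ pre:
  G ∩ del = {}  (empty — regression defined)
  G \ add = {at(dock), open(d_store_dock)} \ {at(dock)} = {open(d_store_dock)}
  ∪ pre   = {open(d_store_dock)} ∪ {at(store), open(d_store_dock)}
          = {at(store), open(d_store_dock)}

== RESULT ==
["at(store)", "open(d_store_dock)"]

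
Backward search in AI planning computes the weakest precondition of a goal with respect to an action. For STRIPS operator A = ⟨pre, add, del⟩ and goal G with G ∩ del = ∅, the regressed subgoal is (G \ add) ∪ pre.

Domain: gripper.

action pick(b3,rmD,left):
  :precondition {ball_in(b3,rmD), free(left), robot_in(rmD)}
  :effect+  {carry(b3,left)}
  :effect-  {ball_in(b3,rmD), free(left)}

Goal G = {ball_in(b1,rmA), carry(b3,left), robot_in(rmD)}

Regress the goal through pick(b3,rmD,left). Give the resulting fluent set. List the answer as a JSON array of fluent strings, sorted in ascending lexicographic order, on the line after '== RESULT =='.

Regress:
  G ∩ del = {}  (empty — regression defined)
  G \ add = {ball_in(b1,rmA), carry(b3,left), robot_in(rmD)} \ {carry(b3,left)} = {ball_in(b1,rmA), robot_in(rmD)}
  ∪ pre   = {ball_in(b1,rmA), robot_in(rmD)} ∪ {ball_in(b3,rmD), free(left), robot_in(rmD)}
          = {ball_in(b1,rmA), ball_in(b3,rmD), free(left), robot_in(rmD)}

== RESULT ==
["ball_in(b1,rmA)", "ball_in(b3,rmD)", "free(left)", "robot_in(rmD)"]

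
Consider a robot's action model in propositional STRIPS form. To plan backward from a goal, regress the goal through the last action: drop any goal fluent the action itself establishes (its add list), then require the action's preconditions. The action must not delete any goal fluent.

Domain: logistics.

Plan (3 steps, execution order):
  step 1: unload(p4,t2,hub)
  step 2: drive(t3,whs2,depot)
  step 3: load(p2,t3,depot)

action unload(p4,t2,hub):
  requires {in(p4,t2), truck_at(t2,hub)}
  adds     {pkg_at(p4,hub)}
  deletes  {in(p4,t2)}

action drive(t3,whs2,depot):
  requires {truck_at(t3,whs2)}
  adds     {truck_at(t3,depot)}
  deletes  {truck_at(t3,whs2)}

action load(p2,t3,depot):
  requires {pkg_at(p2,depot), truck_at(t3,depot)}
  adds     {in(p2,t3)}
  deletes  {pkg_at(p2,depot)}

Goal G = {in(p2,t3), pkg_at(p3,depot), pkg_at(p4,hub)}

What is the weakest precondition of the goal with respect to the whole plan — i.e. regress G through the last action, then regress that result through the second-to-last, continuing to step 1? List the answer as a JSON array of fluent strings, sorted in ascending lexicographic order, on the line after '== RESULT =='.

Regress step by step:
  through step 3 (load(p2,t3,depot)): drop {in(p2,t3)}, keep {pkg_at(p3,depot), pkg_at(p4,hub)}, require {pkg_at(p2,depot), truck_at(t3,depot)}
    → {pkg_at(p2,depot), pkg_at(p3,depot), pkg_at(p4,hub), truck_at(t3,depot)}
  through step 2 (drive(t3,whs2,depot)): drop {truck_at(t3,depot)}, keep {pkg_at(p2,depot), pkg_at(p3,depot), pkg_at(p4,hub)}, require {truck_at(t3,whs2)}
    → {pkg_at(p2,depot), pkg_at(p3,depot), pkg_at(p4,hub), truck_at(t3,whs2)}
  through step 1 (unload(p4,t2,hub)): drop {pkg_at(p4,hub)}, keep {pkg_at(p2,depot), pkg_at(p3,depot), truck_at(t3,whs2)}, require {in(p4,t2), truck_at(t2,hub)}
    → {in(p4,t2), pkg_at(p2,depot), pkg_at(p3,depot), truck_at(t2,hub), truck_at(t3,whs2)}

== RESULT ==
["in(p4,t2)", "pkg_at(p2,depot)", "pkg_at(p3,depot)", "truck_at(t2,hub)", "truck_at(t3,whs2)"]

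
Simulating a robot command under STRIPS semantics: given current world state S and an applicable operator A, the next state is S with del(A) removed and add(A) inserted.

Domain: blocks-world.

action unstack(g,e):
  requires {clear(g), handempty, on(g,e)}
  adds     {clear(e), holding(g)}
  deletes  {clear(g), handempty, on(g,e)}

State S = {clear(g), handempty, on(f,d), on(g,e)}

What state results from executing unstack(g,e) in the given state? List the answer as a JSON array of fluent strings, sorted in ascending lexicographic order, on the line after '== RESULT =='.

Progress:
  pre ⊆ S: {clear(g), handempty, on(g,e)} ⊆ S  — applicable
  S \ del = {on(f,d)}
  ∪ add   = {clear(e), holding(g), on(f,d)}

== RESULT ==
["clear(e)", "holding(g)", "on(f,d)"]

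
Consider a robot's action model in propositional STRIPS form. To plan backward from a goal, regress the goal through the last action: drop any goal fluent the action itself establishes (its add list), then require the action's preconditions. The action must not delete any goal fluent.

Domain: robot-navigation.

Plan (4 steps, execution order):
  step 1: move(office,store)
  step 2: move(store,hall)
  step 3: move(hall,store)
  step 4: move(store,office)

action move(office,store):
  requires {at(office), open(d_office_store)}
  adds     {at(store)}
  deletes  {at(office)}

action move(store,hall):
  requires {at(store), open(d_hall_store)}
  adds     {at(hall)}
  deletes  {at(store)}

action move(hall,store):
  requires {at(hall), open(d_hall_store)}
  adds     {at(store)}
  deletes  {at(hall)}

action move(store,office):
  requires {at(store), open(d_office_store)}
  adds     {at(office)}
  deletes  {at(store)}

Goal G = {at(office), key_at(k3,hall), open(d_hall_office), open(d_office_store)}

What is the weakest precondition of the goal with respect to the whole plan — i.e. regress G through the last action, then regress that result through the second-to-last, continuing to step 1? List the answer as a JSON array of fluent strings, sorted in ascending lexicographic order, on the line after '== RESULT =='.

Regress step by step:
  through step 4 (move(store,office)): drop {at(office)}, keep {key_at(k3,hall), open(d_hall_office), open(d_office_store)}, require {at(store), open(d_office_store)}
    → {at(store), key_at(k3,hall), open(d_hall_office), open(d_office_store)}
  through step 3 (move(hall,store)): drop {at(store)}, keep {key_at(k3,hall), open(d_hall_office), open(d_office_store)}, require {at(hall), open(d_hall_store)}
    → {at(hall), key_at(k3,hall), open(d_hall_office), open(d_hall_store), open(d_office_store)}
  through step 2 (move(store,hall)): drop {at(hall)}, keep {key_at(k3,hall), open(d_hall_office), open(d_hall_store), open(d_office_store)}, require {at(store), open(d_hall_store)}
    → {at(store), key_at(k3,hall), open(d_hall_office), open(d_hall_store), open(d_office_store)}
  through step 1 (move(office,store)): drop {at(store)}, keep {key_at(k3,hall), open(d_hall_office), open(d_hall_store), open(d_office_store)}, require {at(office), open(d_office_store)}
    → {at(office), key_at(k3,hall), open(d_hall_office), open(d_hall_store), open(d_office_store)}

== RESULT ==
["at(office)", "key_at(k3,hall)", "open(d_hall_office)", "open(d_hall_store)", "open(d_office_store)"]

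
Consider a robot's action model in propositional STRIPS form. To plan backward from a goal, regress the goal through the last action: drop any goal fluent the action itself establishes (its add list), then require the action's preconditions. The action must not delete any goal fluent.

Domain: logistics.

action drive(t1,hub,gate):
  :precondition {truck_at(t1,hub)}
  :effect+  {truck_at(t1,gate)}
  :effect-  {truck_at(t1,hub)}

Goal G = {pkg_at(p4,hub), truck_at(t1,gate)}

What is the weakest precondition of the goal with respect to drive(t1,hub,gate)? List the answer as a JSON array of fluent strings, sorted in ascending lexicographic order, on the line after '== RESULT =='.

Compute (G \ add) ∪ pre:
  G ∩ del = {}  (empty — regression defined)
  G \ add = {pkg_at(p4,hub), truck_at(t1,gate)} \ {truck_at(t1,gate)} = {pkg_at(p4,hub)}
  ∪ pre   = {pkg_at(p4,hub)} ∪ {truck_at(t1,hub)}
          = {pkg_at(p4,hub), truck_at(t1,hub)}

== RESULT ==
["pkg_at(p4,hub)", "truck_at(t1,hub)"]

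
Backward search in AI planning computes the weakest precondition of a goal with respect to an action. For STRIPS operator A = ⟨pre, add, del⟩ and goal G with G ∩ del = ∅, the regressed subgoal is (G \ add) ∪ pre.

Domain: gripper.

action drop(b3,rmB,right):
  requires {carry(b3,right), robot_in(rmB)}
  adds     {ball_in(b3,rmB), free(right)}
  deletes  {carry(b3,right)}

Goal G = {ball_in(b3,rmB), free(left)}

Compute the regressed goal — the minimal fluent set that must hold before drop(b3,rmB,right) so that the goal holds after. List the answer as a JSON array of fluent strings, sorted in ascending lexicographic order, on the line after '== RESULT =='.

Compute (G \ add) ∪ pre:
  G ∩ del = {}  (empty — regression defined)
  G \ add = {ball_in(b3,rmB), free(left)} \ {ball_in(b3,rmB), free(right)} = {free(left)}
  ∪ pre   = {free(left)} ∪ {carry(b3,right), robot_in(rmB)}
          = {carry(b3,right), free(left), robot_in(rmB)}

== RESULT ==
["carry(b3,right)", "free(left)", "robot_in(rmB)"]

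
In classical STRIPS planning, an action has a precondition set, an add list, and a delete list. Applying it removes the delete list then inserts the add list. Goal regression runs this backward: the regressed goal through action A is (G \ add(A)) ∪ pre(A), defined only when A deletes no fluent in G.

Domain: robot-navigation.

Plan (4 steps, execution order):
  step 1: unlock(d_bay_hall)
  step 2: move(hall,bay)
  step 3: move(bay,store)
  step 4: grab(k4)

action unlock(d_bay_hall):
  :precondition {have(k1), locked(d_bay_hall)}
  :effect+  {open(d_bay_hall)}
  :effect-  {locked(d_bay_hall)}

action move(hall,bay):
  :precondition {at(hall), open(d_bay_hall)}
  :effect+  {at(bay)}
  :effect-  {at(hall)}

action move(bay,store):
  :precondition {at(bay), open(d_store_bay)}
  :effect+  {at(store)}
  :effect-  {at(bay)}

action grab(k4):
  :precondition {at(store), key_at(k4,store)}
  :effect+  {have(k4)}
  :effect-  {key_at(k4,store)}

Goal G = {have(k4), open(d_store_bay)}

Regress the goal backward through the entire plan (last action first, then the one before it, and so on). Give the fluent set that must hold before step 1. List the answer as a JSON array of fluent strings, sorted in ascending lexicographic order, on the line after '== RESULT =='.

Regress step by step:
  through step 4 (grab(k4)): drop {have(k4)}, keep {open(d_store_bay)}, require {at(store), key_at(k4,store)}
    → {at(store), key_at(k4,store), open(d_store_bay)}
  through step 3 (move(bay,store)): drop {at(store)}, keep {key_at(k4,store), open(d_store_bay)}, require {at(bay), open(d_store_bay)}
    → {at(bay), key_at(k4,store), open(d_store_bay)}
  through step 2 (move(hall,bay)): drop {at(bay)}, keep {key_at(k4,store), open(d_store_bay)}, require {at(hall), open(d_bay_hall)}
    → {at(hall), key_at(k4,store), open(d_bay_hall), open(d_store_bay)}
  through step 1 (unlock(d_bay_hall)): drop {open(d_bay_hall)}, keep {at(hall), key_at(k4,store), open(d_store_bay)}, require {have(k1), locked(d_bay_hall)}
    → {at(hall), have(k1), key_at(k4,store), locked(d_bay_hall), open(d_store_bay)}

== RESULT ==
["at(hall)", "have(k1)", "key_at(k4,store)", "locked(d_bay_hall)", "open(d_store_bay)"]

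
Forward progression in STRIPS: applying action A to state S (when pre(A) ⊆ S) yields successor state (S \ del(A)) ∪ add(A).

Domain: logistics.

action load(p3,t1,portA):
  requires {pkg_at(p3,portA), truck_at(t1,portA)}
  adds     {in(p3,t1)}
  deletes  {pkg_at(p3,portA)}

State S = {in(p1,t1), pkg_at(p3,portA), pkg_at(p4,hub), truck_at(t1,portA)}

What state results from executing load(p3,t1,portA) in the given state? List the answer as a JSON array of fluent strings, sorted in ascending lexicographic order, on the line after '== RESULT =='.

Compute (S \ del) ∪ add:
  pre ⊆ S: {pkg_at(p3,portA), truck_at(t1,portA)} ⊆ S  — applicable
  S \ del = {in(p1,t1), pkg_at(p4,hub), truck_at(t1,portA)}
  ∪ add   = {in(p1,t1), in(p3,t1), pkg_at(p4,hub), truck_at(t1,portA)}

== RESULT ==
["in(p1,t1)", "in(p3,t1)", "pkg_at(p4,hub)", "truck_at(t1,portA)"]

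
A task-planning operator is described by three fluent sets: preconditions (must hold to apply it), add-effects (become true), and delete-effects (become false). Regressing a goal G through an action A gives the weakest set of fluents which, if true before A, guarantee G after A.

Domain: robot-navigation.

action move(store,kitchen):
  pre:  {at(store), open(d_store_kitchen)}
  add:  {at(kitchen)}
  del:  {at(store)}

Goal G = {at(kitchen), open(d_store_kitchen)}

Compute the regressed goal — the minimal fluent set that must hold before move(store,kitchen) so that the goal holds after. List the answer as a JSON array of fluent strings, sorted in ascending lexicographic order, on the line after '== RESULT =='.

Compute (G \ add) ∪ pre:
  G ∩ del = {}  (empty — regression defined)
  G \ add = {at(kitchen), open(d_store_kitchen)} \ {at(kitchen)} = {open(d_store_kitchen)}
  ∪ pre   = {open(d_store_kitchen)} ∪ {at(store), open(d_store_kitchen)}
          = {at(store), open(d_store_kitchen)}

== RESULT ==
["at(store)", "open(d_store_kitchen)"]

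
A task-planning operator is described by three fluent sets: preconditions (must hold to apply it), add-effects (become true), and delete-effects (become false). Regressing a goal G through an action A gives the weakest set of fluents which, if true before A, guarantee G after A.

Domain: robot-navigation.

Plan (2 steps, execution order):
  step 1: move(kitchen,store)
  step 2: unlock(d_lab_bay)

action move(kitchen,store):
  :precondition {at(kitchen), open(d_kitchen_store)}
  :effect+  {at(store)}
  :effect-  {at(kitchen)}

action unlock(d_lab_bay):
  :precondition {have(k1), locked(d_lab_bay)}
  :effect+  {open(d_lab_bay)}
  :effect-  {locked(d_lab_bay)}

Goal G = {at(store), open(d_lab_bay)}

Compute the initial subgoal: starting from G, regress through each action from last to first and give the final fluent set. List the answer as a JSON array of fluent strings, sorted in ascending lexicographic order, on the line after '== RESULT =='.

Work backward from the goal:
  through step 2 (unlock(d_lab_bay)): drop {open(d_lab_bay)}, keep {at(store)}, require {have(k1), locked(d_lab_bay)}
    → {at(store), have(k1), locked(d_lab_bay)}
  through step 1 (move(kitchen,store)): drop {at(store)}, keep {have(k1), locked(d_lab_bay)}, require {at(kitchen), open(d_kitchen_store)}
    → {at(kitchen), have(k1), locked(d_lab_bay), open(d_kitchen_store)}

== RESULT ==
["at(kitchen)", "have(k1)", "locked(d_lab_bay)", "open(d_kitchen_store)"]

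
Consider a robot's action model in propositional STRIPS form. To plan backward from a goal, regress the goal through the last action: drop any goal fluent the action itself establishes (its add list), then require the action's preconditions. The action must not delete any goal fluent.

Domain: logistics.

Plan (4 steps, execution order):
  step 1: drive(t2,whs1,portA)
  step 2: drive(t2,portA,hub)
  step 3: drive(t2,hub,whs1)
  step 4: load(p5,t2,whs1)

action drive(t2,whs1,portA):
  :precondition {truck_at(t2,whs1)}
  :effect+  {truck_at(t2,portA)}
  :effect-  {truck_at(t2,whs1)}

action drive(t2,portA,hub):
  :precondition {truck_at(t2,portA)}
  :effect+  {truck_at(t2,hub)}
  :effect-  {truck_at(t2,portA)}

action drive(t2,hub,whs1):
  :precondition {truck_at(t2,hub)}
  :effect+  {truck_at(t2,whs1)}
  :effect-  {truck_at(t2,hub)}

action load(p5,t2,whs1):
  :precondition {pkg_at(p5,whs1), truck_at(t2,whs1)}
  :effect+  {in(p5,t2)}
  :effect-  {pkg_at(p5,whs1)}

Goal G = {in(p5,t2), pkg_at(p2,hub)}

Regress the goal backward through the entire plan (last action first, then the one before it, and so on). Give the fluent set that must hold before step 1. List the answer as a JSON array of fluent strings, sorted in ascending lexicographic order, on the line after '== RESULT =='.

Work backward from the goal:
  through step 4 (load(p5,t2,whs1)): drop {in(p5,t2)}, keep {pkg_at(p2,hub)}, require {pkg_at(p5,whs1), truck_at(t2,whs1)}
    → {pkg_at(p2,hub), pkg_at(p5,whs1), truck_at(t2,whs1)}
  through step 3 (drive(t2,hub,whs1)): drop {truck_at(t2,whs1)}, keep {pkg_at(p2,hub), pkg_at(p5,whs1)}, require {truck_at(t2,hub)}
    → {pkg_at(p2,hub), pkg_at(p5,whs1), truck_at(t2,hub)}
  through step 2 (drive(t2,portA,hub)): drop {truck_at(t2,hub)}, keep {pkg_at(p2,hub), pkg_at(p5,whs1)}, require {truck_at(t2,portA)}
    → {pkg_at(p2,hub), pkg_at(p5,whs1), truck_at(t2,portA)}
  through step 1 (drive(t2,whs1,portA)): drop {truck_at(t2,portA)}, keep {pkg_at(p2,hub), pkg_at(p5,whs1)}, require {truck_at(t2,whs1)}
    → {pkg_at(p2,hub), pkg_at(p5,whs1), truck_at(t2,whs1)}

== RESULT ==
["pkg_at(p2,hub)", "pkg_at(p5,whs1)", "truck_at(t2,whs1)"]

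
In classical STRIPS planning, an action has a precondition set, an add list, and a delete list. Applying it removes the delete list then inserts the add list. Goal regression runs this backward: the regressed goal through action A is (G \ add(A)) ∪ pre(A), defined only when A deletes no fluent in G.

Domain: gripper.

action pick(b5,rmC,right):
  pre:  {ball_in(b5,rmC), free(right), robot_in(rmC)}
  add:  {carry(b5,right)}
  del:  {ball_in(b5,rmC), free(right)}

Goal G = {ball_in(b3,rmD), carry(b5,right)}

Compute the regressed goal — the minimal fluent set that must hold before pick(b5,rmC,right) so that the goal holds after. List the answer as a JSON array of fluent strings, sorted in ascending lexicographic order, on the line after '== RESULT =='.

Regress:
  G ∩ del = {}  (empty — regression defined)
  G \ add = {ball_in(b3,rmD), carry(b5,right)} \ {carry(b5,right)} = {ball_in(b3,rmD)}
  ∪ pre   = {ball_in(b3,rmD)} ∪ {ball_in(b5,rmC), free(right), robot_in(rmC)}
          = {ball_in(b3,rmD), ball_in(b5,rmC), free(right), robot_in(rmC)}

== RESULT ==
["ball_in(b3,rmD)", "ball_in(b5,rmC)", "free(right)", "robot_in(rmC)"]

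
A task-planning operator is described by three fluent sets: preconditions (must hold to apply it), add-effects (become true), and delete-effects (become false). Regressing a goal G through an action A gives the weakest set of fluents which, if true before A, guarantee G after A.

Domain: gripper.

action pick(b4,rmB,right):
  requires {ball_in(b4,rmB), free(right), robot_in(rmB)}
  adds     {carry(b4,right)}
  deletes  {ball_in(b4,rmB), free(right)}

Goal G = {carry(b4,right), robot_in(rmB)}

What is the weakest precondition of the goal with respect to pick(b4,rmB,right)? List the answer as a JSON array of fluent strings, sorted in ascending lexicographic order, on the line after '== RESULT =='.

Regress:
  G ∩ del = {}  (empty — regression defined)
  G \ add = {carry(b4,right), robot_in(rmB)} \ {carry(b4,right)} = {robot_in(rmB)}
  ∪ pre   = {robot_in(rmB)} ∪ {ball_in(b4,rmB), free(right), robot_in(rmB)}
          = {ball_in(b4,rmB), free(right), robot_in(rmB)}

== RESULT ==
["ball_in(b4,rmB)", "free(right)", "robot_in(rmB)"]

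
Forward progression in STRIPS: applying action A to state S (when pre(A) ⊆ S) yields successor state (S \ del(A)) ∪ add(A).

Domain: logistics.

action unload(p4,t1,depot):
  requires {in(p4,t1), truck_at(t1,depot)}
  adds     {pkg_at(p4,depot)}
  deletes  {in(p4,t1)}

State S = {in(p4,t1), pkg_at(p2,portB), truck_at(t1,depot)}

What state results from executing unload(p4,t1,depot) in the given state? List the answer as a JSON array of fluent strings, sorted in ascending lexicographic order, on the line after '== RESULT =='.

Compute (S \ del) ∪ add:
  pre ⊆ S: {in(p4,t1), truck_at(t1,depot)} ⊆ S  — applicable
  S \ del = {pkg_at(p2,portB), truck_at(t1,depot)}
  ∪ add   = {pkg_at(p2,portB), pkg_at(p4,depot), truck_at(t1,depot)}

== RESULT ==
["pkg_at(p2,portB)", "pkg_at(p4,depot)", "truck_at(t1,depot)"]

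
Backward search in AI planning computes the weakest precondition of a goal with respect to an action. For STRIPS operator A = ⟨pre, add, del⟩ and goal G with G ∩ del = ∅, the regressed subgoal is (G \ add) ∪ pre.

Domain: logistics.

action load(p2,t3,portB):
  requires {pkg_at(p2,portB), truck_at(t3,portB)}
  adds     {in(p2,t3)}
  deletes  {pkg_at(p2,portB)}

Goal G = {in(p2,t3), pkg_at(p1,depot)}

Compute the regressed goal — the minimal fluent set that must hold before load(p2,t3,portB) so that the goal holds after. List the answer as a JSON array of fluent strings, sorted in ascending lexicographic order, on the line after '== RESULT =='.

Regress:
  G ∩ del = {}  (empty — regression defined)
  G \ add = {in(p2,t3), pkg_at(p1,depot)} \ {in(p2,t3)} = {pkg_at(p1,depot)}
  ∪ pre   = {pkg_at(p1,depot)} ∪ {pkg_at(p2,portB), truck_at(t3,portB)}
          = {pkg_at(p1,depot), pkg_at(p2,portB), truck_at(t3,portB)}

== RESULT ==
["pkg_at(p1,depot)", "pkg_at(p2,portB)", "truck_at(t3,portB)"]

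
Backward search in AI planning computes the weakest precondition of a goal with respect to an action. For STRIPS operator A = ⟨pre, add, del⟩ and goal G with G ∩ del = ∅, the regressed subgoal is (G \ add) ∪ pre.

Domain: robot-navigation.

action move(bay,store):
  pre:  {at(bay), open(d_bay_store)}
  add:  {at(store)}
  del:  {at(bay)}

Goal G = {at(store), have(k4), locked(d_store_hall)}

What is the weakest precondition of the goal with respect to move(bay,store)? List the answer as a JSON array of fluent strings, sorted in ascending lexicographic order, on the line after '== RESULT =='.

Compute (G \ add) ∪ pre:
  G ∩ del = {}  (empty — regression defined)
  G \ add = {at(store), have(k4), locked(d_store_hall)} \ {at(store)} = {have(k4), locked(d_store_hall)}
  ∪ pre   = {have(k4), locked(d_store_hall)} ∪ {at(bay), open(d_bay_store)}
          = {at(bay), have(k4), locked(d_store_hall), open(d_bay_store)}

== RESULT ==
["at(bay)", "have(k4)", "locked(d_store_hall)", "open(d_bay_store)"]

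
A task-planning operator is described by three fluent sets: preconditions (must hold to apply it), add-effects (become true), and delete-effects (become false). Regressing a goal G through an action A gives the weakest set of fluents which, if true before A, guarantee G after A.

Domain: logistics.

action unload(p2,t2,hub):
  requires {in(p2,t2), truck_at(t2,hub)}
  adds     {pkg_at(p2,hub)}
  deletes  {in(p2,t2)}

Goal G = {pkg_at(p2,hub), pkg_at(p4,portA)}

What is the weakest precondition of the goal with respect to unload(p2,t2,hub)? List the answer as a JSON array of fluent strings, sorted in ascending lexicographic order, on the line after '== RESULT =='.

Compute (G \ add) ∪ pre:
  G ∩ del = {}  (empty — regression defined)
  G \ add = {pkg_at(p2,hub), pkg_at(p4,portA)} \ {pkg_at(p2,hub)} = {pkg_at(p4,portA)}
  ∪ pre   = {pkg_at(p4,portA)} ∪ {in(p2,t2), truck_at(t2,hub)}
          = {in(p2,t2), pkg_at(p4,portA), truck_at(t2,hub)}

== RESULT ==
["in(p2,t2)", "pkg_at(p4,portA)", "truck_at(t2,hub)"]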